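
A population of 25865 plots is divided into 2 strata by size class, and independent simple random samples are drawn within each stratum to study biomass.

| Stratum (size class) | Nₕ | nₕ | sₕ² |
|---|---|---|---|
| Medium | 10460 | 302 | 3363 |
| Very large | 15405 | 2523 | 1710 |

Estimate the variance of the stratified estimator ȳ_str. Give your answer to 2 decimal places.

Var(ȳ_str) = Σₕ Wₕ²(1 − fₕ)sₕ²/nₕ with Wₕ = Nₕ/N, N = 25865.
Medium: Wₕ = 0.40440750; term = 0.40440750²·(1 − 0.02887189)·3363/302 = 1.7686213.
Very large: Wₕ = 0.59559250; term = 0.59559250²·(1 − 0.16377799)·1710/2523 = 0.2010476.
Sum = 1.9696689.

1.97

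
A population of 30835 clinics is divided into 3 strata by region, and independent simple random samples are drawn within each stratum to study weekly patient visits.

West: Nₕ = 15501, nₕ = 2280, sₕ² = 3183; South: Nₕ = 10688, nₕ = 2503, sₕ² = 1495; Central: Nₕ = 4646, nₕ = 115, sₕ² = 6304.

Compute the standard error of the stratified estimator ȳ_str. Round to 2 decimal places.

Var(ȳ_str) = Σₕ Wₕ²(1 − fₕ)sₕ²/nₕ with Wₕ = Nₕ/N, N = 30835.
West: Wₕ = 0.50270796; term = 0.50270796²·(1 − 0.14708728)·3183/2280 = 0.30091089.
South: Wₕ = 0.34661910; term = 0.34661910²·(1 − 0.23418787)·1495/2503 = 0.054955045.
Central: Wₕ = 0.15067294; term = 0.15067294²·(1 − 0.02475248)·6304/115 = 1.2136787.
Sum = 1.5695446.
SE = √(1.5695446) = 1.25.

1.25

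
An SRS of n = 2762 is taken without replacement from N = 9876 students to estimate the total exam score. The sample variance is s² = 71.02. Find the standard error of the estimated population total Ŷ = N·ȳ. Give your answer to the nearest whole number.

1344

Var(Ŷ) = N²·Var(ȳ) = N²·(1 − n/N)·s²/n.
f = 2762/9876 = 0.27966788; Var(ȳ) = 0.72033212·71.02/2762 = 0.018522081.
Var(Ŷ) = 9876² · 0.018522081 = 1.8065581 × 10^6.
SE(Ŷ) = √(1.8065581 × 10^6) = 1344.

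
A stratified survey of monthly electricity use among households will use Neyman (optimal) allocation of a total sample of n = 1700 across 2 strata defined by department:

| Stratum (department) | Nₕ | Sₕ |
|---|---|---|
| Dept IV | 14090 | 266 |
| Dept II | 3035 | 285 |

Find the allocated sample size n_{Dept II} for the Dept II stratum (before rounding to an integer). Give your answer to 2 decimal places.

Neyman allocation: nₕ = n·NₕSₕ / Σⱼ NⱼSⱼ.
Σ NⱼSⱼ = 14090·266 + 3035·285 = 4.612915 × 10^6.
n_{Dept II} = 1700·3035·285 / (4.612915 × 10^6) = 318.77.

318.77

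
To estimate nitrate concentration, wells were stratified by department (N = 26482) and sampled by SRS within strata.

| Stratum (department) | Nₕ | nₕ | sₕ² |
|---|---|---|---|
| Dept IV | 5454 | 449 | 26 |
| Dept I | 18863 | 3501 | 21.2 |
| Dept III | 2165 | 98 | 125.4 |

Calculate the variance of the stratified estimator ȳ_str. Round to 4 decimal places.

0.0129

Var(ȳ_str) = Σₕ Wₕ²(1 − fₕ)sₕ²/nₕ with Wₕ = Nₕ/N, N = 26482.
Dept IV: Wₕ = 0.20595121; term = 0.20595121²·(1 − 0.08232490)·26/449 = 0.002253952.
Dept I: Wₕ = 0.71229514; term = 0.71229514²·(1 − 0.18560144)·21.2/3501 = 0.0025020772.
Dept III: Wₕ = 0.08175364; term = 0.08175364²·(1 − 0.04526559)·125.4/98 = 0.0081652272.
Sum = 0.012921256.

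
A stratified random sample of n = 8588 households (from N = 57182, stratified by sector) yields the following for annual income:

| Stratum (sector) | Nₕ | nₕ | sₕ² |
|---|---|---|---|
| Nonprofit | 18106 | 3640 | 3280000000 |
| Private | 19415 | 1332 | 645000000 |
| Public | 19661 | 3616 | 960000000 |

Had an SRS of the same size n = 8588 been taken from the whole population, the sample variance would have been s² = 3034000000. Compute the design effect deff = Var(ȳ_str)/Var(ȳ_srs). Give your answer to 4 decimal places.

0.4989

Var(ȳ_str) = Σ Wₕ²(1−fₕ)sₕ²/nₕ with Wₕ = Nₕ/57182:
  Nonprofit: (18106/57182)²·(1−3640/18106)·3280000000/3640 = 72181.309
  Private: (19415/57182)²·(1−1332/19415)·645000000/1332 = 51992.977
  Public: (19661/57182)²·(1−3616/19661)·960000000/3616 = 25613.531
  → Var(ȳ_str) = 149787.82.
Var(ȳ_srs) = (1 − 8588/57182)·3034000000/8588 = 300225.
deff = 149787.82 / 300225 = 0.4989.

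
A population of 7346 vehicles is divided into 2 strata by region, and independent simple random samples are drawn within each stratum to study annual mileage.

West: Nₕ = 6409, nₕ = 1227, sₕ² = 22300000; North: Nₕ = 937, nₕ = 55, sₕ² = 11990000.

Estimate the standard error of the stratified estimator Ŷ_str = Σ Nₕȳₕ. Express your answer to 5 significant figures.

885300

Var(Ŷ_str) = Σₕ Nₕ²(1 − fₕ)sₕ²/nₕ.
West: 6409²·(1 − 1227/6409)·22300000/1227 = 6.0359826 × 10^11.
North: 937²·(1 − 55/937)·11990000/55 = 1.8016261 × 10^11.
Sum = 7.8376087 × 10^11.
SE = √(7.8376087 × 10^11) = 885300.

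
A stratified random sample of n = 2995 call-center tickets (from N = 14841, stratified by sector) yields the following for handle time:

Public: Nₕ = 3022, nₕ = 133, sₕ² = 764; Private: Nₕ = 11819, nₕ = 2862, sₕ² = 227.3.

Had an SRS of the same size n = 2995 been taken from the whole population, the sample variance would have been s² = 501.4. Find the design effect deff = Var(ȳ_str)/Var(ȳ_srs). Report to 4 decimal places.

Var(ȳ_str) = Σ Wₕ²(1−fₕ)sₕ²/nₕ with Wₕ = Nₕ/14841:
  Public: (3022/14841)²·(1−133/3022)·764/133 = 0.22769704
  Private: (11819/14841)²·(1−2862/11819)·227.3/2862 = 0.038172164
  → Var(ȳ_str) = 0.2658692.
Var(ȳ_srs) = (1 − 2995/14841)·501.4/2995 = 0.13362757.
deff = 0.2658692 / 0.13362757 = 1.9896.

1.9896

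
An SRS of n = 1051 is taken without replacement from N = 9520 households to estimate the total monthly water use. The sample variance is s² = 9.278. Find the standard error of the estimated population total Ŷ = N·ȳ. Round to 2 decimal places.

Var(Ŷ) = N²·Var(ȳ) = N²·(1 − n/N)·s²/n.
f = 1051/9520 = 0.11039916; Var(ȳ) = 0.88960084·9.278/1051 = 0.0078532032.
Var(Ŷ) = 9520² · 0.0078532032 = 711738.95.
SE(Ŷ) = √(711738.95) = 843.65.

843.65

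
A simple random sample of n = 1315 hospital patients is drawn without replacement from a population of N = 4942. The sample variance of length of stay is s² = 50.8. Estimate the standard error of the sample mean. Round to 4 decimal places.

Under SRS without replacement, Var(ȳ) = (1 − f)·s²/n with f = n/N = 1315/4942 = 0.26608660.
Var(ȳ) = (1 − 0.26608660)·50.8/1315 = 0.73391340·0.038631179 = 0.02835194.
SE(ȳ) = √(0.02835194) = 0.1684.

0.1684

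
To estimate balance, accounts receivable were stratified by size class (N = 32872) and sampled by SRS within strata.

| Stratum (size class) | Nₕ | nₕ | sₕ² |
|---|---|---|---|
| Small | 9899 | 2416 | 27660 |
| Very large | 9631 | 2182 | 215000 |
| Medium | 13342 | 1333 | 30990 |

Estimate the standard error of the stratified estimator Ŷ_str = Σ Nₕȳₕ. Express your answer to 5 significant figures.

107900

Var(Ŷ_str) = Σₕ Nₕ²(1 − fₕ)sₕ²/nₕ.
Small: 9899²·(1 − 2416/9899)·27660/2416 = 8.4805167 × 10^8.
Very large: 9631²·(1 − 2182/9631)·215000/2182 = 7.0689201 × 10^9.
Medium: 13342²·(1 − 1333/13342)·30990/1333 = 3.7249394 × 10^9.
Sum = 1.1641911 × 10^10.
SE = √(1.1641911 × 10^10) = 107900.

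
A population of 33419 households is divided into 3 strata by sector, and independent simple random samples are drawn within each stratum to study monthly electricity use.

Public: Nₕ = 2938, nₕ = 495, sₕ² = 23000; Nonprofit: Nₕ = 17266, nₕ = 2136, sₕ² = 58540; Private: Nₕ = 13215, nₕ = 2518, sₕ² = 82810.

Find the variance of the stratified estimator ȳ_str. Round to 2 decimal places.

Var(ȳ_str) = Σₕ Wₕ²(1 − fₕ)sₕ²/nₕ with Wₕ = Nₕ/N, N = 33419.
Public: Wₕ = 0.08791406; term = 0.08791406²·(1 − 0.16848196)·23000/495 = 0.29861457.
Nonprofit: Wₕ = 0.51665220; term = 0.51665220²·(1 − 0.12371134)·58540/2136 = 6.4105491.
Private: Wₕ = 0.39543374; term = 0.39543374²·(1 − 0.19054105)·82810/2518 = 4.1626445.
Sum = 10.871808.

10.87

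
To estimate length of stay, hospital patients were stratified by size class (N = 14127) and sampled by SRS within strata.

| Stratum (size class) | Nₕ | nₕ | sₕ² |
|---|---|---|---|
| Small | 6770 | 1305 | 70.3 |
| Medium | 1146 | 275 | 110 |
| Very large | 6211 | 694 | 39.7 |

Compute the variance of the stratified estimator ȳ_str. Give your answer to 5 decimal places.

0.02181

Var(ȳ_str) = Σₕ Wₕ²(1 − fₕ)sₕ²/nₕ with Wₕ = Nₕ/N, N = 14127.
Small: Wₕ = 0.47922418; term = 0.47922418²·(1 − 0.19276219)·70.3/1305 = 0.0099867403.
Medium: Wₕ = 0.08112126; term = 0.08112126²·(1 − 0.23996510)·110/275 = 0.002000612.
Very large: Wₕ = 0.43965456; term = 0.43965456²·(1 − 0.11173724)·39.7/694 = 0.0098219034.
Sum = 0.021809256.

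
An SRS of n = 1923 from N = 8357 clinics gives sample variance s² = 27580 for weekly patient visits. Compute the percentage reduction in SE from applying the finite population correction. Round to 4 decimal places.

12.2564

f = n/N = 1923/8357 = 0.23010650.
SE_no-fpc = √(s²/n) = 3.7871062; SE_fpc = √((1−f)s²/n) = 3.3229424.
Ratio = √(1−f) = 0.87743575. Reduction = 100·(1 − 0.87743575) = 12.2564%.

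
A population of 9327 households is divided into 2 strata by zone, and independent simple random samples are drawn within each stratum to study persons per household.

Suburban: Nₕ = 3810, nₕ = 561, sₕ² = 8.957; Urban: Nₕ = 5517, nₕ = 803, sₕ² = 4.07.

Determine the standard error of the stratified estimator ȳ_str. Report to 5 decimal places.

Var(ȳ_str) = Σₕ Wₕ²(1 − fₕ)sₕ²/nₕ with Wₕ = Nₕ/N, N = 9327.
Suburban: Wₕ = 0.40849148; term = 0.40849148²·(1 − 0.14724409)·8.957/561 = 0.0022719065.
Urban: Wₕ = 0.59150852; term = 0.59150852²·(1 − 0.14555012)·4.07/803 = 0.0015152611.
Sum = 0.0037871676.
SE = √(0.0037871676) = 0.06154.

0.06154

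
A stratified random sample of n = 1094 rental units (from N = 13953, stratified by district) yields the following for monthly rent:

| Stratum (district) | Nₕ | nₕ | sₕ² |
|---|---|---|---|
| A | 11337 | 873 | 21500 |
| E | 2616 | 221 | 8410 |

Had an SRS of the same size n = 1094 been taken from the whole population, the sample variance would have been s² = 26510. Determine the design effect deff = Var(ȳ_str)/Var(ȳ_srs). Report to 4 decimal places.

0.7268

Var(ȳ_str) = Σ Wₕ²(1−fₕ)sₕ²/nₕ with Wₕ = Nₕ/13953:
  A: (11337/13953)²·(1−873/11337)·21500/873 = 15.00669
  E: (2616/13953)²·(1−221/2616)·8410/221 = 1.2246494
  → Var(ȳ_str) = 16.231339.
Var(ȳ_srs) = (1 − 1094/13953)·26510/1094 = 22.332226.
deff = 16.231339 / 22.332226 = 0.7268.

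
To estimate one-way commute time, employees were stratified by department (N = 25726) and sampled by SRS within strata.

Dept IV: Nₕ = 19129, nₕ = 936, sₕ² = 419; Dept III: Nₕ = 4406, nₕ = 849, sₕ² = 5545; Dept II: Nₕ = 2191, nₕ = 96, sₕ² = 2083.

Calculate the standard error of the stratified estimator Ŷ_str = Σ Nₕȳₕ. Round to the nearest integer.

Var(Ŷ_str) = Σₕ Nₕ²(1 − fₕ)sₕ²/nₕ.
Dept IV: 19129²·(1 − 936/19129)·419/936 = 1.5578827 × 10^8.
Dept III: 4406²·(1 − 849/4406)·5545/849 = 1.023581 × 10^8.
Dept II: 2191²·(1 − 96/2191)·2083/96 = 9.9596584 × 10^7.
Sum = 3.5774295 × 10^8.
SE = √(3.5774295 × 10^8) = 18914.

18914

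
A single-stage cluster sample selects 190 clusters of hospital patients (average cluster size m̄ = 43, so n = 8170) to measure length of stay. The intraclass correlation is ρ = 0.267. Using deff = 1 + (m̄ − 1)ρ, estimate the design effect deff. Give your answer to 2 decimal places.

12.21

deff = 1 + (43 − 1)·0.267 = 1 + 11.214 = 12.214.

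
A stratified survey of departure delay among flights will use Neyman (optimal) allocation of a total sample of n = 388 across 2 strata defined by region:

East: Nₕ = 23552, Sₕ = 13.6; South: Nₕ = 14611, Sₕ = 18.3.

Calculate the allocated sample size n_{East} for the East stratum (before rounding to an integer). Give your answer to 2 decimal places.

211.47

Neyman allocation: nₕ = n·NₕSₕ / Σⱼ NⱼSⱼ.
Σ NⱼSⱼ = 23552·13.6 + 14611·18.3 = 587688.5.
n_{East} = 388·23552·13.6 / 587688.5 = 211.47.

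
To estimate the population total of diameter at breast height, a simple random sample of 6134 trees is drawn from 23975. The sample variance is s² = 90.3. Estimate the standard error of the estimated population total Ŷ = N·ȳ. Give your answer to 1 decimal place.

2509.3

Var(Ŷ) = N²·Var(ȳ) = N²·(1 − n/N)·s²/n.
f = 6134/23975 = 0.25584984; Var(ȳ) = 0.74415016·90.3/6134 = 0.010954803.
Var(Ŷ) = 23975² · 0.010954803 = 6.2968276 × 10^6.
SE(Ŷ) = √(6.2968276 × 10^6) = 2509.3.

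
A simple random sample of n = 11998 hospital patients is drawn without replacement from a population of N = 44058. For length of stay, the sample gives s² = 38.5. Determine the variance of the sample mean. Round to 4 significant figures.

Under SRS without replacement, Var(ȳ) = (1 − f)·s²/n with f = n/N = 11998/44058 = 0.27232285.
Var(ȳ) = (1 − 0.27232285)·38.5/11998 = 0.72767715·0.0032088681 = 0.00233502.

0.002335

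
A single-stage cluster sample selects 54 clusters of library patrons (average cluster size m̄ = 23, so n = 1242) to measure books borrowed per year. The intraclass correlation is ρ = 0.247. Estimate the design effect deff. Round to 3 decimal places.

6.434

deff = 1 + (23 − 1)·0.247 = 1 + 5.434 = 6.434.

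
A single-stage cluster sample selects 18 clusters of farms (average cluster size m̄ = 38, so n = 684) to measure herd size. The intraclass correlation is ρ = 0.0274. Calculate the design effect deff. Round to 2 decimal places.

deff = 1 + (38 − 1)·0.0274 = 1 + 1.0138 = 2.0138.

2.01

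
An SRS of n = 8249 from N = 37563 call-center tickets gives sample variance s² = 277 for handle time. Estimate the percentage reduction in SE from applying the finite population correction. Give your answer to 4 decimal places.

f = n/N = 8249/37563 = 0.21960440.
SE_no-fpc = √(s²/n) = 0.183248; SE_fpc = √((1−f)s²/n) = 0.16188128.
Ratio = √(1−f) = 0.88340002. Reduction = 100·(1 − 0.88340002) = 11.6600%.

11.6600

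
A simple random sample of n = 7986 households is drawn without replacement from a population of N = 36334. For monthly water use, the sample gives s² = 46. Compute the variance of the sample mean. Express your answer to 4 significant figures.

0.004494

Under SRS without replacement, Var(ȳ) = (1 − f)·s²/n with f = n/N = 7986/36334 = 0.21979413.
Var(ȳ) = (1 − 0.21979413)·46/7986 = 0.78020587·0.0057600801 = 0.0044940483.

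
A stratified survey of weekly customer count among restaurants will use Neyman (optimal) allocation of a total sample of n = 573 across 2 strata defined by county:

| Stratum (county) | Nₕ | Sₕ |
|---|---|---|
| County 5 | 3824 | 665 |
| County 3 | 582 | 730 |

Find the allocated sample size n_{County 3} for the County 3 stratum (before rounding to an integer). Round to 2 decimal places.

Neyman allocation: nₕ = n·NₕSₕ / Σⱼ NⱼSⱼ.
Σ NⱼSⱼ = 3824·665 + 582·730 = 2.96782 × 10^6.
n_{County 3} = 573·582·730 / (2.96782 × 10^6) = 82.03.

82.03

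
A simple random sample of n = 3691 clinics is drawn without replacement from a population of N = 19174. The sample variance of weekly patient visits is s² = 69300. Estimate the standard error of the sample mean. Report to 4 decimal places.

Under SRS without replacement, Var(ȳ) = (1 − f)·s²/n with f = n/N = 3691/19174 = 0.19250026.
Var(ȳ) = (1 − 0.19250026)·69300/3691 = 0.80749974·18.7754 = 15.16113.
SE(ȳ) = √(15.16113) = 3.8937.

3.8937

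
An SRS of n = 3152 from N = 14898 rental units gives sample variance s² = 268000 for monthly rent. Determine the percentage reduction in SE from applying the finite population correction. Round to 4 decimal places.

11.2065

f = n/N = 3152/14898 = 0.21157202.
SE_no-fpc = √(s²/n) = 9.2209208; SE_fpc = √((1−f)s²/n) = 8.1875753.
Ratio = √(1−f) = 0.88793467. Reduction = 100·(1 − 0.88793467) = 11.2065%.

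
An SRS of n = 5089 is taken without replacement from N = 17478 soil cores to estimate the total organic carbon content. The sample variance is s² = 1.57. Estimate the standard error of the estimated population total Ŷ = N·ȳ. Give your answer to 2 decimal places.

258.46

Var(Ŷ) = N²·Var(ȳ) = N²·(1 − n/N)·s²/n.
f = 5089/17478 = 0.29116604; Var(ȳ) = 0.70883396·1.57/5089 = 2.1868134 × 10^-4.
Var(Ŷ) = 17478² · (2.1868134 × 10^-4) = 66802.882.
SE(Ŷ) = √(66802.882) = 258.46.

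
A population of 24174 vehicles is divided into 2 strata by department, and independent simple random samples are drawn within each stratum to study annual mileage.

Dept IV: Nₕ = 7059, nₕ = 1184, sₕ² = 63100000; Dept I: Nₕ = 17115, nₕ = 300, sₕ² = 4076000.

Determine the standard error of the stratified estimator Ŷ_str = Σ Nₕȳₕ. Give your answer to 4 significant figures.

2.474 × 10^6

Var(Ŷ_str) = Σₕ Nₕ²(1 − fₕ)sₕ²/nₕ.
Dept IV: 7059²·(1 − 1184/7059)·63100000/1184 = 2.2101854 × 10^12.
Dept I: 17115²·(1 − 300/17115)·4076000/300 = 3.9100895 × 10^12.
Sum = 6.1202749 × 10^12.
SE = √(6.1202749 × 10^12) = 2.474 × 10^6.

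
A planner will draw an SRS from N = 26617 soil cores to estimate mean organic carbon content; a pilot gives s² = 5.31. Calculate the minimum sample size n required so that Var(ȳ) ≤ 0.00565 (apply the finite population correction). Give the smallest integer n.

Without fpc, n₀ = s²/D = 5.31/0.00565 = 939.8230.
With fpc, (1 − n/N)·s²/n ≤ D requires n ≥ n₀/(1 + n₀/N) = 939.8230/(1 + 939.8230/26617) = 907.7704.
Rounding up, n = 908.

908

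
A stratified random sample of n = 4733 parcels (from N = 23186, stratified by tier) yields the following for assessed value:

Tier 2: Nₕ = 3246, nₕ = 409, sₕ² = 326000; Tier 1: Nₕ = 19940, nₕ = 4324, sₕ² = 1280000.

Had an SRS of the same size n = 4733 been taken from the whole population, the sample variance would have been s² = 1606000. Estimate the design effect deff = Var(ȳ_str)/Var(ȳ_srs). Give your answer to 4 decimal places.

0.6855

Var(ȳ_str) = Σ Wₕ²(1−fₕ)sₕ²/nₕ with Wₕ = Nₕ/23186:
  Tier 2: (3246/23186)²·(1−409/3246)·326000/409 = 13.653704
  Tier 1: (19940/23186)²·(1−4324/19940)·1280000/4324 = 171.46188
  → Var(ȳ_str) = 185.11558.
Var(ȳ_srs) = (1 − 4733/23186)·1606000/4733 = 270.05373.
deff = 185.11558 / 270.05373 = 0.6855.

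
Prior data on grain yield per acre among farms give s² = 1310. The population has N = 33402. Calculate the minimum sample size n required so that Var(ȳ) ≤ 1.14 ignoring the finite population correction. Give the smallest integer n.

Without fpc, n₀ = s²/D = 1310/1.14 = 1149.1228.
Rounding up, n = 1150.

1150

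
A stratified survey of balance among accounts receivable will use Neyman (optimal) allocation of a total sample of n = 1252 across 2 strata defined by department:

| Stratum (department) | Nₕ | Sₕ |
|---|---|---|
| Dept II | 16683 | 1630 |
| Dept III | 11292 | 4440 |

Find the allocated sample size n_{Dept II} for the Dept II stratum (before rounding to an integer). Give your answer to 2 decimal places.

Neyman allocation: nₕ = n·NₕSₕ / Σⱼ NⱼSⱼ.
Σ NⱼSⱼ = 16683·1630 + 11292·4440 = 7.732977 × 10^7.
n_{Dept II} = 1252·16683·1630 / (7.732977 × 10^7) = 440.27.

440.27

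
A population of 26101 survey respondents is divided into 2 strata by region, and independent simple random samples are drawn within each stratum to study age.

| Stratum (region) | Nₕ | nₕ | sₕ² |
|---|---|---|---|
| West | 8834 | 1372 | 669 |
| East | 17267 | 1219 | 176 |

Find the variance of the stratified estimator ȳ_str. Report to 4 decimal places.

Var(ȳ_str) = Σₕ Wₕ²(1 − fₕ)sₕ²/nₕ with Wₕ = Nₕ/N, N = 26101.
West: Wₕ = 0.33845447; term = 0.33845447²·(1 − 0.15530903)·669/1372 = 0.047181349.
East: Wₕ = 0.66154553; term = 0.66154553²·(1 − 0.07059709)·176/1219 = 0.058726278.
Sum = 0.10590763.

0.1059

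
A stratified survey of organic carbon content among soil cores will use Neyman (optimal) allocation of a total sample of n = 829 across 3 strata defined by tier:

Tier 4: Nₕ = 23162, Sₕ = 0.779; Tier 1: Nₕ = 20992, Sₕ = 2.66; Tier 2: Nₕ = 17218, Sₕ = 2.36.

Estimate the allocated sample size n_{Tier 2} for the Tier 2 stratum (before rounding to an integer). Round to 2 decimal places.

294.16

Neyman allocation: nₕ = n·NₕSₕ / Σⱼ NⱼSⱼ.
Σ NⱼSⱼ = 23162·0.779 + 20992·2.66 + 17218·2.36 = 114516.4.
n_{Tier 2} = 829·17218·2.36 / 114516.4 = 294.16.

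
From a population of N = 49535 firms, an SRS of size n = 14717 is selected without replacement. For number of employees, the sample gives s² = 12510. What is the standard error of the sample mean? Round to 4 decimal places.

0.7730

Under SRS without replacement, Var(ȳ) = (1 − f)·s²/n with f = n/N = 14717/49535 = 0.29710306.
Var(ȳ) = (1 − 0.29710306)·12510/14717 = 0.70289694·0.85003737 = 0.59748867.
SE(ȳ) = √(0.59748867) = 0.7730.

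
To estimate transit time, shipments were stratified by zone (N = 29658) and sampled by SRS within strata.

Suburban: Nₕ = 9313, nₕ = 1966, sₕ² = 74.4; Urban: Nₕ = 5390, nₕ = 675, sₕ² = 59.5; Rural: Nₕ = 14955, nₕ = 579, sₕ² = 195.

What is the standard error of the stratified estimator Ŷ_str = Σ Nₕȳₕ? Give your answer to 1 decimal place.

Var(Ŷ_str) = Σₕ Nₕ²(1 − fₕ)sₕ²/nₕ.
Suburban: 9313²·(1 − 1966/9313)·74.4/1966 = 2.5893399 × 10^6.
Urban: 5390²·(1 − 675/5390)·59.5/675 = 2.2401838 × 10^6.
Rural: 14955²·(1 − 579/14955)·195/579 = 7.2406996 × 10^7.
Sum = 7.723652 × 10^7.
SE = √(7.723652 × 10^7) = 8788.4.

8788.4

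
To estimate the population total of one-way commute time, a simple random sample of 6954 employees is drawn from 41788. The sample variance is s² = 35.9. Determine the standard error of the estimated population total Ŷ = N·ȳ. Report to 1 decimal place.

2741.3

Var(Ŷ) = N²·Var(ȳ) = N²·(1 − n/N)·s²/n.
f = 6954/41788 = 0.16641141; Var(ȳ) = 0.83358859·35.9/6954 = 0.0043033981.
Var(Ŷ) = 41788² · 0.0043033981 = 7.5147527 × 10^6.
SE(Ŷ) = √(7.5147527 × 10^6) = 2741.3.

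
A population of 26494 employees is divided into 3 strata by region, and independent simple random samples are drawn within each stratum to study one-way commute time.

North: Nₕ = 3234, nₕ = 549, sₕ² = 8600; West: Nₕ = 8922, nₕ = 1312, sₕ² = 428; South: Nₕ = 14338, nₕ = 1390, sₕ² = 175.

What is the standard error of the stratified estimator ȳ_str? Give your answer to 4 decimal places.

Var(ȳ_str) = Σₕ Wₕ²(1 − fₕ)sₕ²/nₕ with Wₕ = Nₕ/N, N = 26494.
North: Wₕ = 0.12206537; term = 0.12206537²·(1 − 0.16975881)·8600/549 = 0.19378285.
West: Wₕ = 0.33675549; term = 0.33675549²·(1 − 0.14705223)·428/1312 = 0.031554532.
South: Wₕ = 0.54117913; term = 0.54117913²·(1 − 0.09694518)·175/1390 = 0.0332981.
Sum = 0.25863548.
SE = √(0.25863548) = 0.5086.

0.5086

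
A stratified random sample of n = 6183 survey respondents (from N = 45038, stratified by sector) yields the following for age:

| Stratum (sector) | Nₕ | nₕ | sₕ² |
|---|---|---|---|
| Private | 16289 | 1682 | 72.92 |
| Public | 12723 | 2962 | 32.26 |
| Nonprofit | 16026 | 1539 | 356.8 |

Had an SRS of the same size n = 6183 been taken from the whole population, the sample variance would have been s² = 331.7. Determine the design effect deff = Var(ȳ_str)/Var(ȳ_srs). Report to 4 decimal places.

0.6976

Var(ȳ_str) = Σ Wₕ²(1−fₕ)sₕ²/nₕ with Wₕ = Nₕ/45038:
  Private: (16289/45038)²·(1−1682/16289)·72.92/1682 = 0.0050853158
  Public: (12723/45038)²·(1−2962/12723)·32.26/2962 = 6.6681438 × 10^-4
  Nonprofit: (16026/45038)²·(1−1539/16026)·356.8/1539 = 0.026535766
  → Var(ȳ_str) = 0.032287896.
Var(ȳ_srs) = (1 − 6183/45038)·331.7/6183 = 0.046282205.
deff = 0.032287896 / 0.046282205 = 0.6976.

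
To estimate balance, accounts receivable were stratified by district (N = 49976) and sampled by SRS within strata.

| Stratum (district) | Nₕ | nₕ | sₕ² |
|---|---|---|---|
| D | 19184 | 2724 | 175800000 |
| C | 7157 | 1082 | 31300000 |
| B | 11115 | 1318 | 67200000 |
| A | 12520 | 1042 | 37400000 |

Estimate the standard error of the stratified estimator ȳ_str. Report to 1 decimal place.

113.8

Var(ȳ_str) = Σₕ Wₕ²(1 − fₕ)sₕ²/nₕ with Wₕ = Nₕ/N, N = 49976.
D: Wₕ = 0.38386425; term = 0.38386425²·(1 − 0.14199333)·175800000/2724 = 8159.3916.
C: Wₕ = 0.14320874; term = 0.14320874²·(1 − 0.15118066)·31300000/1082 = 503.58338.
B: Wₕ = 0.22240676; term = 0.22240676²·(1 − 0.11857850)·67200000/1318 = 2222.9692.
A: Wₕ = 0.25052025; term = 0.25052025²·(1 − 0.08322684)·37400000/1042 = 2065.1493.
Sum = 12951.093.
SE = √(12951.093) = 113.8.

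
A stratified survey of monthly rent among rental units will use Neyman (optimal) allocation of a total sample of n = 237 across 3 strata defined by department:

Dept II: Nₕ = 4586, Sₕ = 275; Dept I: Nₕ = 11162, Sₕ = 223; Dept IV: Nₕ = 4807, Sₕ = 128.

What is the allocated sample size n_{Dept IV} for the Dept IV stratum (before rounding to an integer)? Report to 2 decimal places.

Neyman allocation: nₕ = n·NₕSₕ / Σⱼ NⱼSⱼ.
Σ NⱼSⱼ = 4586·275 + 11162·223 + 4807·128 = 4.365572 × 10^6.
n_{Dept IV} = 237·4807·128 / (4.365572 × 10^6) = 33.40.

33.40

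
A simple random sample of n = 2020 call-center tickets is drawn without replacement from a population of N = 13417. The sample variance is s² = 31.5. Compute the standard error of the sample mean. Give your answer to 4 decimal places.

0.1151

Under SRS without replacement, Var(ȳ) = (1 − f)·s²/n with f = n/N = 2020/13417 = 0.15055527.
Var(ȳ) = (1 − 0.15055527)·31.5/2020 = 0.84944473·0.015594059 = 0.013246292.
SE(ȳ) = √(0.013246292) = 0.1151.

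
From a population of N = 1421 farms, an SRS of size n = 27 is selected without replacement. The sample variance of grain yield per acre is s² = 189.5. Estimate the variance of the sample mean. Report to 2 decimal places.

Under SRS without replacement, Var(ȳ) = (1 − f)·s²/n with f = n/N = 27/1421 = 0.01900070.
Var(ȳ) = (1 − 0.01900070)·189.5/27 = 0.98099930·7.0185185 = 6.8851617.

6.89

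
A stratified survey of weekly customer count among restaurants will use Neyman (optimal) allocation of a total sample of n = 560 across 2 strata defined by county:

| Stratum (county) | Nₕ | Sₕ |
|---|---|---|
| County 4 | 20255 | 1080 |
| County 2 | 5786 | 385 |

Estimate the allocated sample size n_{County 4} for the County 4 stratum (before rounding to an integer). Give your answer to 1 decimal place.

Neyman allocation: nₕ = n·NₕSₕ / Σⱼ NⱼSⱼ.
Σ NⱼSⱼ = 20255·1080 + 5786·385 = 2.410301 × 10^7.
n_{County 4} = 560·20255·1080 / (2.410301 × 10^7) = 508.2.

508.2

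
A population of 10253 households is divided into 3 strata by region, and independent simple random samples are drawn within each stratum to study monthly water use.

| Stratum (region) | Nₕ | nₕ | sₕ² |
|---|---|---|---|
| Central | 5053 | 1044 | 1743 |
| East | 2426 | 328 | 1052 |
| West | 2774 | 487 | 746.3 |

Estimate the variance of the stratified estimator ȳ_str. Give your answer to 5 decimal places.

Var(ȳ_str) = Σₕ Wₕ²(1 − fₕ)sₕ²/nₕ with Wₕ = Nₕ/N, N = 10253.
Central: Wₕ = 0.49283137; term = 0.49283137²·(1 − 0.20660993)·1743/1044 = 0.32172168.
East: Wₕ = 0.23661367; term = 0.23661367²·(1 − 0.13520198)·1052/328 = 0.15528742.
West: Wₕ = 0.27055496; term = 0.27055496²·(1 − 0.17555876)·746.3/487 = 0.092481569.
Sum = 0.56949067.

0.56949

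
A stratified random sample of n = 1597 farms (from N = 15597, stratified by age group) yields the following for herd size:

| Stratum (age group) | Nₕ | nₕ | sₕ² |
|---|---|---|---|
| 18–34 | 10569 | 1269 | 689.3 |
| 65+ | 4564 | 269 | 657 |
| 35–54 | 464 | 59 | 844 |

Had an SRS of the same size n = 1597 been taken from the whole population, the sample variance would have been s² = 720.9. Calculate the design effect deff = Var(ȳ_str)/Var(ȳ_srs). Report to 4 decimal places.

1.0546

Var(ȳ_str) = Σ Wₕ²(1−fₕ)sₕ²/nₕ with Wₕ = Nₕ/15597:
  18–34: (10569/15597)²·(1−1269/10569)·689.3/1269 = 0.21947313
  65+: (4564/15597)²·(1−269/4564)·657/269 = 0.19680664
  35–54: (464/15597)²·(1−59/464)·844/59 = 0.011050484
  → Var(ȳ_str) = 0.42733025.
Var(ȳ_srs) = (1 − 1597/15597)·720.9/1597 = 0.40518846.
deff = 0.42733025 / 0.40518846 = 1.0546.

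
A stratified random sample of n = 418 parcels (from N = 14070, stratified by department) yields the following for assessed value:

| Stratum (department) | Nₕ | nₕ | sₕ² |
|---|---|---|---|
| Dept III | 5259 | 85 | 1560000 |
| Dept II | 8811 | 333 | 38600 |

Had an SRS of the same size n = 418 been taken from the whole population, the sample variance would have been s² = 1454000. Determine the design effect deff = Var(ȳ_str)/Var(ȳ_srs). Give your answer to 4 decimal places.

0.7604

Var(ȳ_str) = Σ Wₕ²(1−fₕ)sₕ²/nₕ with Wₕ = Nₕ/14070:
  Dept III: (5259/14070)²·(1−85/5259)·1560000/85 = 2522.5923
  Dept II: (8811/14070)²·(1−333/8811)·38600/333 = 43.739467
  → Var(ȳ_str) = 2566.3318.
Var(ȳ_srs) = (1 − 418/14070)·1454000/418 = 3375.1285.
deff = 2566.3318 / 3375.1285 = 0.7604.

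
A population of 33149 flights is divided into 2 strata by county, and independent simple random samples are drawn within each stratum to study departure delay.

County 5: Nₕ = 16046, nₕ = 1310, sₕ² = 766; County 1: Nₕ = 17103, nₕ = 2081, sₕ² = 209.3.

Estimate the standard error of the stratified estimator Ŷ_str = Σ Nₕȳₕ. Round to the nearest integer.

Var(Ŷ_str) = Σₕ Nₕ²(1 − fₕ)sₕ²/nₕ.
County 5: 16046²·(1 − 1310/16046)·766/1310 = 1.3826233 × 10^8.
County 1: 17103²·(1 − 2081/17103)·209.3/2081 = 2.5840279 × 10^7.
Sum = 1.6410261 × 10^8.
SE = √(1.6410261 × 10^8) = 12810.

12810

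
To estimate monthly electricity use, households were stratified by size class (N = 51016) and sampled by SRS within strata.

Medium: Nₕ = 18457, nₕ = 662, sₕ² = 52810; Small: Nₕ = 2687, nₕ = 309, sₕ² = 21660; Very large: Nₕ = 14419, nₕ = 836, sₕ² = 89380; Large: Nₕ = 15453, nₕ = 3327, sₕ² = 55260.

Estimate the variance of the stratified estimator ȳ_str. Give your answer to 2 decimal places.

19.48

Var(ȳ_str) = Σₕ Wₕ²(1 − fₕ)sₕ²/nₕ with Wₕ = Nₕ/N, N = 51016.
Medium: Wₕ = 0.36178846; term = 0.36178846²·(1 − 0.03586715)·52810/662 = 10.067102.
Small: Wₕ = 0.05266975; term = 0.05266975²·(1 − 0.11499814)·21660/309 = 0.17209438.
Very large: Wₕ = 0.28263682; term = 0.28263682²·(1 − 0.05797906)·89380/836 = 8.0454827.
Large: Wₕ = 0.30290497; term = 0.30290497²·(1 − 0.21529800)·55260/3327 = 1.1958471.
Sum = 19.480526.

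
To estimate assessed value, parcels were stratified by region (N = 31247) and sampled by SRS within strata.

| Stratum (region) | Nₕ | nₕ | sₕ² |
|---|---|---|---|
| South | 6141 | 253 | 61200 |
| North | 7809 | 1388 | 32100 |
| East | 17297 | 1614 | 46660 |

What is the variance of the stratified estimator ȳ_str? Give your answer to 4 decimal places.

Var(ȳ_str) = Σₕ Wₕ²(1 − fₕ)sₕ²/nₕ with Wₕ = Nₕ/N, N = 31247.
South: Wₕ = 0.19653087; term = 0.19653087²·(1 − 0.04119850)·61200/253 = 8.9582081.
North: Wₕ = 0.24991199; term = 0.24991199²·(1 − 0.17774363)·32100/1388 = 1.1876733.
East: Wₕ = 0.55355714; term = 0.55355714²·(1 − 0.09331098)·46660/1614 = 8.0320144.
Sum = 18.177896.

18.1779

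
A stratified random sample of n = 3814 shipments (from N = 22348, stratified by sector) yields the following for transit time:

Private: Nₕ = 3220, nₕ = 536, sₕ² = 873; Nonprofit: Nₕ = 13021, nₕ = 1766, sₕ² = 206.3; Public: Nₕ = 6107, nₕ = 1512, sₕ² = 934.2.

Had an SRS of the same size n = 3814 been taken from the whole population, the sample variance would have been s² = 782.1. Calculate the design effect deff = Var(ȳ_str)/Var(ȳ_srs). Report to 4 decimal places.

Var(ȳ_str) = Σ Wₕ²(1−fₕ)sₕ²/nₕ with Wₕ = Nₕ/22348:
  Private: (3220/22348)²·(1−536/3220)·873/536 = 0.028184511
  Nonprofit: (13021/22348)²·(1−1766/13021)·206.3/1766 = 0.034278439
  Public: (6107/22348)²·(1−1512/6107)·934.2/1512 = 0.034715561
  → Var(ȳ_str) = 0.097178511.
Var(ȳ_srs) = (1 − 3814/22348)·782.1/3814 = 0.17006388.
deff = 0.097178511 / 0.17006388 = 0.5714.

0.5714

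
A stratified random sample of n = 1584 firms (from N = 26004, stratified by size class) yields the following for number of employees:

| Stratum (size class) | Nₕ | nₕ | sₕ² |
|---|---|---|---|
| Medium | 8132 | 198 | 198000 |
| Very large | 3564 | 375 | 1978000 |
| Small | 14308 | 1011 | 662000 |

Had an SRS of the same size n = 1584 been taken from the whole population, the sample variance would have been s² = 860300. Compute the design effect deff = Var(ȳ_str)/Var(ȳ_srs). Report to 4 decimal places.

0.7221

Var(ȳ_str) = Σ Wₕ²(1−fₕ)sₕ²/nₕ with Wₕ = Nₕ/26004:
  Medium: (8132/26004)²·(1−198/8132)·198000/198 = 95.413374
  Very large: (3564/26004)²·(1−375/3564)·1978000/375 = 88.655752
  Small: (14308/26004)²·(1−1011/14308)·662000/1011 = 184.22948
  → Var(ȳ_str) = 368.29861.
Var(ȳ_srs) = (1 − 1584/26004)·860300/1584 = 510.03532.
deff = 368.29861 / 510.03532 = 0.7221.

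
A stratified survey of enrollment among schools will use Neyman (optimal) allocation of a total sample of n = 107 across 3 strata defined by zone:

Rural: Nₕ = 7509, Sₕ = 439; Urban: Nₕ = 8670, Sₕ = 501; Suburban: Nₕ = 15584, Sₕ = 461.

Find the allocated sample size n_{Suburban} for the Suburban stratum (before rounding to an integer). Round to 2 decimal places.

Neyman allocation: nₕ = n·NₕSₕ / Σⱼ NⱼSⱼ.
Σ NⱼSⱼ = 7509·439 + 8670·501 + 15584·461 = 1.4824345 × 10^7.
n_{Suburban} = 107·15584·461 / (1.4824345 × 10^7) = 51.85.

51.85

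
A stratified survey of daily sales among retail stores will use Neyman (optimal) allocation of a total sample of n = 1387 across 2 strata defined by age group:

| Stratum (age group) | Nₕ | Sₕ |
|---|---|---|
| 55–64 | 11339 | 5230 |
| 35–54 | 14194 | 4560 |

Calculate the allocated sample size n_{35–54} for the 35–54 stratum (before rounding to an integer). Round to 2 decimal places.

723.82

Neyman allocation: nₕ = n·NₕSₕ / Σⱼ NⱼSⱼ.
Σ NⱼSⱼ = 11339·5230 + 14194·4560 = 1.2402761 × 10^8.
n_{35–54} = 1387·14194·4560 / (1.2402761 × 10^8) = 723.82.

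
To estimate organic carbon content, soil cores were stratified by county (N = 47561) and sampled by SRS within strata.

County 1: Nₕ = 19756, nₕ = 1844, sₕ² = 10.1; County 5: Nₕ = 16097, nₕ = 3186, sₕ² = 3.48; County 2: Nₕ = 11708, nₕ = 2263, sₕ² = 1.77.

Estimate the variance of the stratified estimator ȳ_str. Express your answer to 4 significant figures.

Var(ȳ_str) = Σₕ Wₕ²(1 − fₕ)sₕ²/nₕ with Wₕ = Nₕ/N, N = 47561.
County 1: Wₕ = 0.41538235; term = 0.41538235²·(1 − 0.09333873)·10.1/1844 = 8.5684369 × 10^-4.
County 5: Wₕ = 0.33844957; term = 0.33844957²·(1 − 0.19792508)·3.48/3186 = 1.0035438 × 10^-4.
County 2: Wₕ = 0.24616808; term = 0.24616808²·(1 − 0.19328664)·1.77/2263 = 3.823591 × 10^-5.
Sum = 9.9543398 × 10^-4.

9.954 × 10^-4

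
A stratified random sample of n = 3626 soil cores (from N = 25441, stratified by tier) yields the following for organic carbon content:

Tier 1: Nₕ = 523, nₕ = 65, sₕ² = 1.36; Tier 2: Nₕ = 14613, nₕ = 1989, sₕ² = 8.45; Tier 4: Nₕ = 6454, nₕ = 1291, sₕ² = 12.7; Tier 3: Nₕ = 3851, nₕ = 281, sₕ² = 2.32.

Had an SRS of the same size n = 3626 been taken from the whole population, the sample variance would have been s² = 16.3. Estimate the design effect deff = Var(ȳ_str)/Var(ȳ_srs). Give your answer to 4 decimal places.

0.4930

Var(ȳ_str) = Σ Wₕ²(1−fₕ)sₕ²/nₕ with Wₕ = Nₕ/25441:
  Tier 1: (523/25441)²·(1−65/523)·1.36/65 = 7.7432693 × 10^-6
  Tier 2: (14613/25441)²·(1−1989/14613)·8.45/1989 = 0.0012108489
  Tier 4: (6454/25441)²·(1−1291/6454)·12.7/1291 = 5.0645424 × 10^-4
  Tier 3: (3851/25441)²·(1−281/3851)·2.32/281 = 1.753699 × 10^-4
  → Var(ȳ_str) = 0.0019004163.
Var(ȳ_srs) = (1 − 3626/25441)·16.3/3626 = 0.0038546136.
deff = 0.0019004163 / 0.0038546136 = 0.4930.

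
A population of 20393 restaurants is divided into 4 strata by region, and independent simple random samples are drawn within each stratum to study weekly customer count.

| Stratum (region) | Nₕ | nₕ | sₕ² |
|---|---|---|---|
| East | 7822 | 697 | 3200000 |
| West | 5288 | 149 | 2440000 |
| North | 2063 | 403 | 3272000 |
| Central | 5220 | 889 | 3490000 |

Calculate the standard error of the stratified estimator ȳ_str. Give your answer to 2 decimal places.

44.34

Var(ȳ_str) = Σₕ Wₕ²(1 − fₕ)sₕ²/nₕ with Wₕ = Nₕ/N, N = 20393.
East: Wₕ = 0.38356299; term = 0.38356299²·(1 − 0.08910765)·3200000/697 = 615.25853.
West: Wₕ = 0.25930466; term = 0.25930466²·(1 − 0.02817700)·2440000/149 = 1070.068.
North: Wₕ = 0.10116216; term = 0.10116216²·(1 − 0.19534658)·3272000/403 = 66.857992.
Central: Wₕ = 0.25597019; term = 0.25597019²·(1 − 0.17030651)·3490000/889 = 213.41263.
Sum = 1965.5972.
SE = √(1965.5972) = 44.34.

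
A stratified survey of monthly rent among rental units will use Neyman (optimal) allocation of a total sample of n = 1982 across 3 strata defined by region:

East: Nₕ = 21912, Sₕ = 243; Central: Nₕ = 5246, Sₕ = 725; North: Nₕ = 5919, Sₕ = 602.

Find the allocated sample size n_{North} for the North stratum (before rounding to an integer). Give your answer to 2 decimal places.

556.47

Neyman allocation: nₕ = n·NₕSₕ / Σⱼ NⱼSⱼ.
Σ NⱼSⱼ = 21912·243 + 5246·725 + 5919·602 = 1.2691204 × 10^7.
n_{North} = 1982·5919·602 / (1.2691204 × 10^7) = 556.47.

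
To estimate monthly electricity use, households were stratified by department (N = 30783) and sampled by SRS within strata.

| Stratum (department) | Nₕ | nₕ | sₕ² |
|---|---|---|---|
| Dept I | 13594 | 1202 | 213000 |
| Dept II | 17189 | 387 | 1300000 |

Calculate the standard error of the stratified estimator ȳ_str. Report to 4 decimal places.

Var(ȳ_str) = Σₕ Wₕ²(1 − fₕ)sₕ²/nₕ with Wₕ = Nₕ/N, N = 30783.
Dept I: Wₕ = 0.44160738; term = 0.44160738²·(1 − 0.08842136)·213000/1202 = 31.502275.
Dept II: Wₕ = 0.55839262; term = 0.55839262²·(1 − 0.02251440)·1300000/387 = 1023.8164.
Sum = 1055.3187.
SE = √(1055.3187) = 32.4857.

32.4857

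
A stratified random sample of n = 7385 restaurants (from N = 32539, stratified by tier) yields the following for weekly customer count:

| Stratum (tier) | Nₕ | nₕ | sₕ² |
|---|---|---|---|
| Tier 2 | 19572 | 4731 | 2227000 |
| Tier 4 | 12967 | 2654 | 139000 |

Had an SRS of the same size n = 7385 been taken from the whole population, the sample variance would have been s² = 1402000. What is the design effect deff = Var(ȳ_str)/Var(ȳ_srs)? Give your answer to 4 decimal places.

Var(ȳ_str) = Σ Wₕ²(1−fₕ)sₕ²/nₕ with Wₕ = Nₕ/32539:
  Tier 2: (19572/32539)²·(1−4731/19572)·2227000/4731 = 129.13895
  Tier 4: (12967/32539)²·(1−2654/12967)·139000/2654 = 6.6150024
  → Var(ȳ_str) = 135.75395.
Var(ȳ_srs) = (1 − 7385/32539)·1402000/7385 = 146.75752.
deff = 135.75395 / 146.75752 = 0.9250.

0.9250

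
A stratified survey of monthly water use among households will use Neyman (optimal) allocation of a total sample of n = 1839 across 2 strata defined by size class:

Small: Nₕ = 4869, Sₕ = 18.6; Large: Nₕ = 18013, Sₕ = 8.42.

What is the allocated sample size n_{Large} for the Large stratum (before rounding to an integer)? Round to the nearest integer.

1151

Neyman allocation: nₕ = n·NₕSₕ / Σⱼ NⱼSⱼ.
Σ NⱼSⱼ = 4869·18.6 + 18013·8.42 = 242232.86.
n_{Large} = 1839·18013·8.42 / 242232.86 = 1151.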